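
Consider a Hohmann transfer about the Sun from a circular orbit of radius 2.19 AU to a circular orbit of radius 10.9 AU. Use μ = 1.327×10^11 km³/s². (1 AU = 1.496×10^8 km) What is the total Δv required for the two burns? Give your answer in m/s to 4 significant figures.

In km: r₁ = 2.19 × 1.496×10^8 = 3.27624×10^8 km; r₂ = 10.9 × 1.496×10^8 = 1.63064×10^9 km.
Semi-major axis of the transfer orbit: a_t = (3.27624×10^8 + 1.63064×10^9)/2 = 9.79132×10^8 km.
At r₁ the circular-orbit speed is v₁ = √(μ/r₁) = 20.126 km/s.
On the transfer ellipse at r₁, vis-viva equation gives v_p = √[μ(2/r₁ − 1/a_t)] = 25.972 km/s.
First burn Δv₁ = |v_p − v₁| = 5.846 km/s.
At r₂, v₂ = √(μ/r₂) = 9.021 km/s.
Transfer-orbit speed at r₂: v_a = √[μ(2/r₂ − 1/a_t)] = 5.218 km/s.
Second burn Δv₂ = |v₂ − v_a| = 3.803 km/s.
Δv = Δv₁ + Δv₂ = 5.846 + 3.803 = 9.649 km/s.

Δv = 9649 m/s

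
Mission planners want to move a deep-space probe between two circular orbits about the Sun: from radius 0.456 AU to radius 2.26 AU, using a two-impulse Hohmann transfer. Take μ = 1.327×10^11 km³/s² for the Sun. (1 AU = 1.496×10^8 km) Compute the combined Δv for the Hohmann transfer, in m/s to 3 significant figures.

In km: r₁ = 0.456 × 1.496×10^8 = 6.82176×10^7 km; r₂ = 2.26 × 1.496×10^8 = 3.38096×10^8 km.
Semi-major axis of the transfer orbit: a_t = (6.82176×10^7 + 3.38096×10^8)/2 = 2.031568×10^8 km.
Circular speed at r₁: v₁ = √(μ/r₁) = √(1.327×10^11/6.82176×10^7) = 44.105 km/s.
Transfer-orbit speed at r₁ (vis-viva equation): v_p = √[μ(2/r₁ − 1/a_t)] = 56.897 km/s.
First burn Δv₁ = |v_p − v₁| = 12.79 km/s.
At r₂, v₂ = √(μ/r₂) = 19.811 km/s.
Transfer-orbit speed at r₂: v_a = √[μ(2/r₂ − 1/a_t)] = 11.480 km/s.
Second burn Δv₂ = |v₂ − v_a| = 8.331 km/s.
Total Δv = Δv₁ + Δv₂ = 21.12 km/s.

Δv = 21100 m/s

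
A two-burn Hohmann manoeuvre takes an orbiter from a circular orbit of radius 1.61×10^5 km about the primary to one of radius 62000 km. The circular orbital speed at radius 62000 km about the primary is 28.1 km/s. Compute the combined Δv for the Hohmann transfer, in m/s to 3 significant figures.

From the circular-orbit relation v² = μ/r at r = 62000 km: μ = v²r = (28.1)² × 62000 = 4.89558×10^7 km³/s².
The Hohmann ellipse has a_t = (r₁ + r₂)/2 = 1.115×10^5 km.
At r₁ the circular-orbit speed is v₁ = √(μ/r₁) = 17.438 km/s.
On the transfer ellipse at r₁, v² = μ(2/r − 1/a) gives v_a = √[μ(2/r₁ − 1/a_t)] = 13.003 km/s.
First burn Δv₁ = |v_a − v₁| = 4.435 km/s.
At r₂, v₂ = √(μ/r₂) = 28.100 km/s.
Transfer-orbit speed at r₂: v_p = √[μ(2/r₂ − 1/a_t)] = 33.766 km/s.
Second burn Δv₂ = |v₂ − v_p| = 5.666 km/s.
Δv = Δv₁ + Δv₂ = 4.435 + 5.666 = 10.10 km/s.

Δv = 10100 m/s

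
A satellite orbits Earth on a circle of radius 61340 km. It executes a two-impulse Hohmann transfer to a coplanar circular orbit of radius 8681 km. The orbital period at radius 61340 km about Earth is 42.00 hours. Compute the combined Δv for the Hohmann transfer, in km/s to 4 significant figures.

Δv = 3.473 km/s

From Kepler's third law T² = 4π²r³/μ at r = 61340 km, T = 42.00 hours = 42.00 × 3600 s = 1.512×10^5 s: μ = 4π²r³/T² = 3.98554×10^5 km³/s².
Transfer-ellipse semi-major axis a_t = (r₁ + r₂)/2 = (61340 + 8681)/2 = 35010.5 km.
At r₁ the circular-orbit speed is v₁ = √(μ/r₁) = 2.549 km/s.
Transfer-orbit speed at r₁ (vis-viva equation): v_a = √[μ(2/r₁ − 1/a_t)] = 1.269 km/s.
First burn Δv₁ = |v_a − v₁| = 1.280 km/s.
Circular speed at r₂: v₂ = √(μ/r₂) = 6.776 km/s.
Transfer-orbit speed at r₂: v_p = √[μ(2/r₂ − 1/a_t)] = 8.969 km/s.
Second burn Δv₂ = |v₂ − v_p| = 2.193 km/s.
Δv = Δv₁ + Δv₂ = 1.280 + 2.193 = 3.473 km/s.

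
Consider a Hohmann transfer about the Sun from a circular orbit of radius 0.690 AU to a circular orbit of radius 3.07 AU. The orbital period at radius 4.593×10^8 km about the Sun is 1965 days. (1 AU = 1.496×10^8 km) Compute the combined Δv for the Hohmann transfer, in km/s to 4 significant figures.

Δv = 16.66 km/s

From Kepler's third law T² = 4π²r³/μ at r = 4.593×10^8 km, T = 1965 days = 1965 × 86400 s = 1.69776×10^8 s: μ = 4π²r³/T² = 1.32708×10^11 km³/s².
In km: r₁ = 0.690 × 1.496×10^8 = 1.03224×10^8 km; r₂ = 3.07 × 1.496×10^8 = 4.59272×10^8 km.
The Hohmann ellipse has a_t = (r₁ + r₂)/2 = 2.81248×10^8 km.
Circular speed at r₁: v₁ = √(μ/r₁) = √(1.32708×10^11/1.03224×10^8) = 35.8557 km/s.
Transfer-orbit speed at r₁ (v² = μ(2/r − 1/a)): v_p = √[μ(2/r₁ − 1/a_t)] = 45.8193 km/s.
First burn Δv₁ = |v_p − v₁| = 9.964 km/s.
Circular speed at r₂: v₂ = √(μ/r₂) = 17.00 km/s.
Transfer-orbit speed at r₂: v_a = √[μ(2/r₂ − 1/a_t)] = 10.30 km/s.
Second burn Δv₂ = |v₂ − v_a| = 6.700 km/s.
Δv = Δv₁ + Δv₂ = 9.964 + 6.700 = 16.66 km/s.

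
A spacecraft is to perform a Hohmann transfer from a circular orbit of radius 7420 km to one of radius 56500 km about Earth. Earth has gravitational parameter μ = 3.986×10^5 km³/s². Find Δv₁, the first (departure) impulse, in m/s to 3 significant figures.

Δv₁ = 2420 m/s

Transfer-ellipse semi-major axis a_t = (r₁ + r₂)/2 = (7420 + 56500)/2 = 31960 km.
On the circular orbit at r = 7420 km, v_c = √(μ/r) = 7.329 km/s.
Vis-viva on the transfer ellipse at r = 7420 km gives v_t = √[μ(2/r − 1/a_t)] = 9.745 km/s.
Δv₁ = |v_t − v_c| = |9.745 − 7.329| = 2.416 km/s.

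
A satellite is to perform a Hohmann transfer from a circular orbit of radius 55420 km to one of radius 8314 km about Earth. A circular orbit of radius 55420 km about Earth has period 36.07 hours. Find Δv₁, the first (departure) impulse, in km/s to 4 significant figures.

Δv₁ = 1.312 km/s

From Kepler's third law T² = 4π²r³/μ at r = 55420 km, T = 36.07 hours = 36.07 × 3600 s = 1.29852×10^5 s: μ = 4π²r³/T² = 3.98531×10^5 km³/s².
The Hohmann ellipse has a_t = (r₁ + r₂)/2 = 31867 km.
On the circular orbit at r = 55420 km, v_c = √(μ/r) = 2.682 km/s.
Transfer-orbit speed at the same r (vis-viva, a = a_t): v_t = √[μ(2/r − 1/a_t)] = 1.370 km/s.
Δv₁ = |v_t − v_c| = |1.370 − 2.682| = 1.312 km/s.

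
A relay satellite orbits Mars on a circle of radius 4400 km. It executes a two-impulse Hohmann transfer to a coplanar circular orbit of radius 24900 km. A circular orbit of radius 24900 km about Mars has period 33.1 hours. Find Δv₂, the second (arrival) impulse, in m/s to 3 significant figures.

Δv₂ = 593 m/s

From Kepler's third law T² = 4π²r³/μ at r = 24900 km, T = 33.1 hours = 33.1 × 3600 s = 1.1916×10^5 s: μ = 4π²r³/T² = 42923.7 km³/s².
Transfer-ellipse semi-major axis a_t = (r₁ + r₂)/2 = (4400 + 24900)/2 = 14650 km.
Circular speed at r = 24900 km: v_c = √(μ/r) = 1.31295 km/s.
Vis-viva on the transfer ellipse at r = 24900 km gives v_t = √[μ(2/r − 1/a_t)] = 0.719542 km/s.
Δv₂ = |v_t − v_c| = |0.719542 − 1.31295| = 0.5934 km/s.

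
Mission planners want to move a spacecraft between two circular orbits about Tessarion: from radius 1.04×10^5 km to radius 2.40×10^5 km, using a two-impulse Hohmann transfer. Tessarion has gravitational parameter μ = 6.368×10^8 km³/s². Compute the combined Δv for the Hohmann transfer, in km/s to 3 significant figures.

Semi-major axis of the transfer orbit: a_t = (1.040×10^5 + 2.400×10^5)/2 = 1.720×10^5 km.
At r₁ the circular-orbit speed is v₁ = √(μ/r₁) = 78.25 km/s.
Transfer-orbit speed at r₁ (vis-viva): v_p = √[μ(2/r₁ − 1/a_t)] = 92.43 km/s.
First burn Δv₁ = |v_p − v₁| = 14.18 km/s.
At r₂, v₂ = √(μ/r₂) = 51.51 km/s.
Transfer-orbit speed at r₂: v_a = √[μ(2/r₂ − 1/a_t)] = 40.05 km/s.
Second burn Δv₂ = |v₂ − v_a| = 11.46 km/s.
Total Δv = Δv₁ + Δv₂ = 25.64 km/s.

Δv = 25.6 km/s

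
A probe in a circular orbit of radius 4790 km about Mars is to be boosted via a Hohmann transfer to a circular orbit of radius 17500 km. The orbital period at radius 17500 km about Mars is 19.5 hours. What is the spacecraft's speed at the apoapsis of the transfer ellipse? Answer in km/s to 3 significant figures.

v = 1.03 km/s

From Kepler's third law T² = 4π²r³/μ at r = 17500 km, T = 19.5 hours = 19.5 × 3600 s = 70200 s: μ = 4π²r³/T² = 42933.8 km³/s².
Transfer-ellipse semi-major axis a_t = (r₁ + r₂)/2 = (4790 + 17500)/2 = 11145 km.
At apoapsis, r = 17500 km.
Applying v² = μ(2/r − 1/a_t): v = 1.027 km/s.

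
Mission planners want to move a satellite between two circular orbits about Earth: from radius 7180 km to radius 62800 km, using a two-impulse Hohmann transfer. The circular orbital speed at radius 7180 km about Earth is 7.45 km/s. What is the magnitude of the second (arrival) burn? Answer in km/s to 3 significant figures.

From the circular-orbit relation v² = μ/r at r = 7180 km: μ = v²r = (7.45)² × 7180 = 3.98508×10^5 km³/s².
Transfer-ellipse semi-major axis a_t = (r₁ + r₂)/2 = (7180 + 62800)/2 = 34990 km.
On the circular orbit at r = 62800 km, v_c = √(μ/r) = 2.519 km/s.
Transfer-orbit speed at the same r (vis-viva, a = a_t): v_t = √[μ(2/r − 1/a_t)] = 1.141 km/s.
Δv₂ = |v_t − v_c| = |1.141 − 2.519| = 1.378 km/s.

Δv₂ = 1.38 km/s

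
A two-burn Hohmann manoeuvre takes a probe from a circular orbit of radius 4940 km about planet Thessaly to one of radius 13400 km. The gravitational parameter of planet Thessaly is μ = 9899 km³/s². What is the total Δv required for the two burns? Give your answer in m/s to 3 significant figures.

Semi-major axis of the transfer orbit: a_t = (4940 + 13400)/2 = 9170 km.
At r₁ the circular-orbit speed is v₁ = √(μ/r₁) = 1.4156 km/s.
Transfer-orbit speed at r₁ (v² = μ(2/r − 1/a)): v_p = √[μ(2/r₁ − 1/a_t)] = 1.7112 km/s.
First burn Δv₁ = |v_p − v₁| = 0.2956 km/s.
Circular speed at r₂: v₂ = √(μ/r₂) = 0.8595 km/s.
Transfer-orbit speed at r₂: v_a = √[μ(2/r₂ − 1/a_t)] = 0.6308 km/s.
Second burn Δv₂ = |v₂ − v_a| = 0.2287 km/s.
Δv = Δv₁ + Δv₂ = 0.2956 + 0.2287 = 0.5243 km/s.

Δv = 524 m/s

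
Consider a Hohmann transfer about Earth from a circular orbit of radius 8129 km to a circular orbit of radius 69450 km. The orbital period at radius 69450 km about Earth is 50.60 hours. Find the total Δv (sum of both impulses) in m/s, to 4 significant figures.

From Kepler's third law T² = 4π²r³/μ at r = 69450 km, T = 50.60 hours = 50.60 × 3600 s = 1.8216×10^5 s: μ = 4π²r³/T² = 3.98539×10^5 km³/s².
The Hohmann ellipse has a_t = (r₁ + r₂)/2 = 38789.5 km.
Circular speed at r₁: v₁ = √(μ/r₁) = √(3.98539×10^5/8129) = 7.002 km/s.
On the transfer ellipse at r₁, vis-viva equation gives v_p = √[μ(2/r₁ − 1/a_t)] = 9.369 km/s.
First burn Δv₁ = |v_p − v₁| = 2.367 km/s.
Circular speed at r₂: v₂ = √(μ/r₂) = 2.396 km/s.
Transfer-orbit speed at r₂: v_a = √[μ(2/r₂ − 1/a_t)] = 1.097 km/s.
Second burn Δv₂ = |v₂ − v_a| = 1.299 km/s.
Δv = Δv₁ + Δv₂ = 2.367 + 1.299 = 3.666 km/s.

Δv = 3666 m/s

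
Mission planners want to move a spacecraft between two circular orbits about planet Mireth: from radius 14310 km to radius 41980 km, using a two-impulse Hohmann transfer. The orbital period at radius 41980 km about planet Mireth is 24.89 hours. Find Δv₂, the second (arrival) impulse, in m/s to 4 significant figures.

Δv₂ = 844.7 m/s

From Kepler's third law T² = 4π²r³/μ at r = 41980 km, T = 24.89 hours = 24.89 × 3600 s = 89604 s: μ = 4π²r³/T² = 3.63774×10^5 km³/s².
The Hohmann ellipse has a_t = (r₁ + r₂)/2 = 28145 km.
Circular speed at r = 41980 km: v_c = √(μ/r) = 2.9437 km/s.
Transfer-orbit speed at the same r (vis-viva, a = a_t): v_t = √[μ(2/r − 1/a_t)] = 2.0990 km/s.
Δv₂ = |v_t − v_c| = |2.0990 − 2.9437| = 0.8447 km/s.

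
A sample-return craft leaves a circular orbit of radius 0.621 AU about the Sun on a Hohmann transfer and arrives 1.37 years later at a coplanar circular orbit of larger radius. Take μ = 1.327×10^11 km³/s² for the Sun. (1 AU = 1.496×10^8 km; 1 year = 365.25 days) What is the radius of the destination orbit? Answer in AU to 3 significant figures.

In km: r₁ = 0.621 × 1.496×10^8 = 9.29016×10^7 km.
Transfer time t = 1.37 years × 365.25 × 86400 s = 4.3233912×10^7 s, and t = π√(a_t³/μ).
So a_t = (μ t²/π²)^(1/3) = (1.327×10^11 × (4.3233912×10^7)² / π²)^(1/3) = 2.9291×10^8 km.
Since a_t = (r₁ + r₂)/2, r₂ = 2a_t − r₁ = 2×2.9291×10^8 − 9.29016×10^7 = 4.929184×10^8 km.
In AU: r₂ = 4.929184×10^8 / 1.496×10^8 = 3.29 AU.

r₂ = 3.29 AU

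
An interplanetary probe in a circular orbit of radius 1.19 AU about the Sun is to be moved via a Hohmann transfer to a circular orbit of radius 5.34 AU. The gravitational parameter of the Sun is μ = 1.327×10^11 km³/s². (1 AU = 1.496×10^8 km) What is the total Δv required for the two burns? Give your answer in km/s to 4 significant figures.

Δv = 12.72 km/s

In km: r₁ = 1.19 × 1.496×10^8 = 1.78024×10^8 km; r₂ = 5.34 × 1.496×10^8 = 7.98864×10^8 km.
Semi-major axis of the transfer orbit: a_t = (1.78024×10^8 + 7.98864×10^8)/2 = 4.88444×10^8 km.
Circular speed at r₁: v₁ = √(μ/r₁) = √(1.327×10^11/1.78024×10^8) = 27.302 km/s.
Transfer-orbit speed at r₁ (v² = μ(2/r − 1/a)): v_p = √[μ(2/r₁ − 1/a_t)] = 34.916 km/s.
First burn Δv₁ = |v_p − v₁| = 7.614 km/s.
At r₂, v₂ = √(μ/r₂) = 12.888 km/s.
Transfer-orbit speed at r₂: v_a = √[μ(2/r₂ − 1/a_t)] = 7.7809 km/s.
Second burn Δv₂ = |v₂ − v_a| = 5.107 km/s.
Δv = Δv₁ + Δv₂ = 7.614 + 5.107 = 12.72 km/s.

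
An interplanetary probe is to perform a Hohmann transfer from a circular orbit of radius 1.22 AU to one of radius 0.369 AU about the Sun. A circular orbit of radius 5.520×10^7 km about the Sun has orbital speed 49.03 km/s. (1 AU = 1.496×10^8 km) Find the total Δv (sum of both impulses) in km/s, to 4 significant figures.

From the circular-orbit relation v² = μ/r at r = 5.520×10^7 km: μ = v²r = (49.03)² × 5.520×10^7 = 1.32698×10^11 km³/s².
In km: r₁ = 1.22 × 1.496×10^8 = 1.82512×10^8 km; r₂ = 0.369 × 1.496×10^8 = 5.52024×10^7 km.
Transfer-ellipse semi-major axis a_t = (r₁ + r₂)/2 = (1.82512×10^8 + 5.52024×10^7)/2 = 1.188572×10^8 km.
Circular speed at r₁: v₁ = √(μ/r₁) = √(1.32698×10^11/1.82512×10^8) = 26.96409 km/s.
On the transfer ellipse at r₁, vis-viva gives v_a = √[μ(2/r₁ − 1/a_t)] = 18.37604 km/s.
First burn Δv₁ = |v_a − v₁| = 8.58805 km/s.
At r₂, v₂ = √(μ/r₂) = 49.02893 km/s.
Transfer-orbit speed at r₂: v_p = √[μ(2/r₂ − 1/a_t)] = 60.75547 km/s.
Second burn Δv₂ = |v₂ − v_p| = 11.7265 km/s.
Δv = Δv₁ + Δv₂ = 8.58805 + 11.7265 = 20.31 km/s.

Δv = 20.31 km/s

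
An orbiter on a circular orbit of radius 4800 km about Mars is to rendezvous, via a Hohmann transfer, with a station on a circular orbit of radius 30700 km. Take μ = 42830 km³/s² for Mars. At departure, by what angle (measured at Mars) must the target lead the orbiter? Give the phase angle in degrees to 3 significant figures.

Semi-major axis of the transfer orbit: a_t = (4800 + 30700)/2 = 17750 km.
The half-period of the transfer ellipse is t = π√(a_t³/μ) = 35900 s.
The target's mean motion on its circular orbit is ω₂ = √(μ/r₂³) = 3.847×10^-5 rad/s.
Angle swept by the target during transfer: ω₂·t = 1.381 rad = 79.13°.
Arrival is 180° from departure on the ellipse, so φ = 180° − 79.13° = 101°.

φ = 101°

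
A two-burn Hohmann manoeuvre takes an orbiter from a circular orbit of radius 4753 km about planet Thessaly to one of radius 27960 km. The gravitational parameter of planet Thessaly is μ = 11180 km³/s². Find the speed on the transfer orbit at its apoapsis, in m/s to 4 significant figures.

Transfer-ellipse semi-major axis a_t = (r₁ + r₂)/2 = (4753 + 27960)/2 = 16356.5 km.
The apoapsis of the transfer ellipse is at r = 27960 km.
Applying v² = μ(2/r − 1/a_t): v = 0.3409 km/s.

v = 340.9 m/s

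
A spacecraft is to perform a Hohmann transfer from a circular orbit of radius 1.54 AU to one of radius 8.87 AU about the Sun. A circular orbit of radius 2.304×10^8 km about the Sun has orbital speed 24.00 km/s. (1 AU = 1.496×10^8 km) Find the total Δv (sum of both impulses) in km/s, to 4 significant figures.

From the circular-orbit relation v² = μ/r at r = 2.304×10^8 km: μ = v²r = (24.00)² × 2.304×10^8 = 1.32710×10^11 km³/s².
In km: r₁ = 1.54 × 1.496×10^8 = 2.30384×10^8 km; r₂ = 8.87 × 1.496×10^8 = 1.326952×10^9 km.
Transfer-ellipse semi-major axis a_t = (r₁ + r₂)/2 = (2.30384×10^8 + 1.326952×10^9)/2 = 7.78668×10^8 km.
Circular speed at r₁: v₁ = √(μ/r₁) = √(1.32710×10^11/2.30384×10^8) = 24.00 km/s.
Transfer-orbit speed at r₁ (v² = μ(2/r − 1/a)): v_p = √[μ(2/r₁ − 1/a_t)] = 31.33 km/s.
First burn Δv₁ = |v_p − v₁| = 7.330 km/s.
Circular speed at r₂: v₂ = √(μ/r₂) = 10.001 km/s.
Transfer-orbit speed at r₂: v_a = √[μ(2/r₂ − 1/a_t)] = 5.4397 km/s.
Second burn Δv₂ = |v₂ − v_a| = 4.561 km/s.
Total Δv = Δv₁ + Δv₂ = 11.89 km/s.

Δv = 11.89 km/s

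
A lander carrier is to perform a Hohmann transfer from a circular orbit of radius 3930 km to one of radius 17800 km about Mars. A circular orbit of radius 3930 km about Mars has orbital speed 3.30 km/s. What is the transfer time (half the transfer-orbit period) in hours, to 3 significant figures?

From the circular-orbit relation v² = μ/r at r = 3930 km: μ = v²r = (3.30)² × 3930 = 42797.7 km³/s².
Transfer-ellipse semi-major axis a_t = (r₁ + r₂)/2 = (3930 + 17800)/2 = 10865 km.
By Kepler's third law the transfer-orbit period is T = 2π√(a_t³/μ), so t = T/2 = 17200 s.
Converting: 17200 s ÷ 3600 s/hour = 4.78 hours.

t = 4.78 hours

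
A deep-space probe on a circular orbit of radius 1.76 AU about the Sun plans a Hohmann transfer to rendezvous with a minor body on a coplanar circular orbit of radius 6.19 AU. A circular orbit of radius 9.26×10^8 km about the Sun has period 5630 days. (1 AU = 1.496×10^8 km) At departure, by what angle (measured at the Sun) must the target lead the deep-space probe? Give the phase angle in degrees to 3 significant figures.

φ = 87.4°

From Kepler's third law T² = 4π²r³/μ at r = 9.26×10^8 km, T = 5630 days = 5630 × 86400 s = 4.86432×10^8 s: μ = 4π²r³/T² = 1.32479×10^11 km³/s².
In km: r₁ = 1.76 × 1.496×10^8 = 2.63296×10^8 km; r₂ = 6.19 × 1.496×10^8 = 9.26024×10^8 km.
Semi-major axis of the transfer orbit: a_t = (2.63296×10^8 + 9.26024×10^8)/2 = 5.9466×10^8 km.
Transfer time t = π√(a_t³/μ) = 1.25164×10^8 s.
Target angular speed ω₂ = √(μ/r₂³) = 1.29164×10^-8 rad/s.
Angle swept by the target during transfer: ω₂·t = 1.6167 rad = 92.63°.
Arrival is 180° from departure on the ellipse, so φ = 180° − 92.63° = 87.4°.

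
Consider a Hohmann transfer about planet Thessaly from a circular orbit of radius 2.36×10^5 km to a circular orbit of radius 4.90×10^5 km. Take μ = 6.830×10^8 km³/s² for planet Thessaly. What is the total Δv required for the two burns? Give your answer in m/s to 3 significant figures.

Δv = 15900 m/s

Transfer-ellipse semi-major axis a_t = (r₁ + r₂)/2 = (2.360×10^5 + 4.900×10^5)/2 = 3.630×10^5 km.
Circular speed at r₁: v₁ = √(μ/r₁) = √(6.830×10^8/2.360×10^5) = 53.797 km/s.
Transfer-orbit speed at r₁ (v² = μ(2/r − 1/a)): v_p = √[μ(2/r₁ − 1/a_t)] = 62.503 km/s.
First burn Δv₁ = |v_p − v₁| = 8.706 km/s.
At r₂, v₂ = √(μ/r₂) = 37.3347 km/s.
Transfer-orbit speed at r₂: v_a = √[μ(2/r₂ − 1/a_t)] = 30.1034 km/s.
Second burn Δv₂ = |v₂ − v_a| = 7.231 km/s.
Δv = Δv₁ + Δv₂ = 8.706 + 7.231 = 15.94 km/s.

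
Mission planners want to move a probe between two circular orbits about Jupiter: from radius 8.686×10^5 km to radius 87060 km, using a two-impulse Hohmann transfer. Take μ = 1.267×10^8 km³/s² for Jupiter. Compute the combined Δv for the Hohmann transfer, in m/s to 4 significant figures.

The Hohmann ellipse has a_t = (r₁ + r₂)/2 = 4.7783×10^5 km.
Circular speed at r₁: v₁ = √(μ/r₁) = √(1.267×10^8/8.686×10^5) = 12.0775 km/s.
On the transfer ellipse at r₁, vis-viva equation gives v_a = √[μ(2/r₁ − 1/a_t)] = 5.15527 km/s.
First burn Δv₁ = |v_a − v₁| = 6.922 km/s.
Circular speed at r₂: v₂ = √(μ/r₂) = 38.1486 km/s.
Transfer-orbit speed at r₂: v_p = √[μ(2/r₂ − 1/a_t)] = 51.4342 km/s.
Second burn Δv₂ = |v₂ − v_p| = 13.29 km/s.
Δv = Δv₁ + Δv₂ = 6.922 + 13.29 = 20.21 km/s.

Δv = 20210 m/s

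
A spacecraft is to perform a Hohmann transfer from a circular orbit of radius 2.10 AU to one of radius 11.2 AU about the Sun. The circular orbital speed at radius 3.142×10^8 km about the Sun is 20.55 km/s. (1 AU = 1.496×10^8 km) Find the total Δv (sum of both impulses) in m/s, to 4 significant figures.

Δv = 10020 m/s

From the circular-orbit relation v² = μ/r at r = 3.142×10^8 km: μ = v²r = (20.55)² × 3.142×10^8 = 1.32687×10^11 km³/s².
In km: r₁ = 2.10 × 1.496×10^8 = 3.1416×10^8 km; r₂ = 11.2 × 1.496×10^8 = 1.67552×10^9 km.
Semi-major axis of the transfer orbit: a_t = (3.1416×10^8 + 1.67552×10^9)/2 = 9.9484×10^8 km.
Circular speed at r₁: v₁ = √(μ/r₁) = √(1.32687×10^11/3.1416×10^8) = 20.55 km/s.
On the transfer ellipse at r₁, vis-viva gives v_p = √[μ(2/r₁ − 1/a_t)] = 26.67 km/s.
First burn Δv₁ = |v_p − v₁| = 6.120 km/s.
At r₂, v₂ = √(μ/r₂) = 8.899 km/s.
Transfer-orbit speed at r₂: v_a = √[μ(2/r₂ − 1/a_t)] = 5.001 km/s.
Second burn Δv₂ = |v₂ − v_a| = 3.898 km/s.
Δv = Δv₁ + Δv₂ = 6.120 + 3.898 = 10.02 km/s.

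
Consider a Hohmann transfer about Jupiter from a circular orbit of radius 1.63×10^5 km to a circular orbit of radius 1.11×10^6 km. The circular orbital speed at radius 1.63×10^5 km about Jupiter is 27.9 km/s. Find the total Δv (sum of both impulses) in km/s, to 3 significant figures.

Δv = 14.2 km/s

From the circular-orbit relation v² = μ/r at r = 1.63×10^5 km: μ = v²r = (27.9)² × 1.63×10^5 = 1.26881×10^8 km³/s².
Transfer-ellipse semi-major axis a_t = (r₁ + r₂)/2 = (1.630×10^5 + 1.110×10^6)/2 = 6.365×10^5 km.
Circular speed at r₁: v₁ = √(μ/r₁) = √(1.26881×10^8/1.630×10^5) = 27.90000 km/s.
On the transfer ellipse at r₁, v² = μ(2/r − 1/a) gives v_p = √[μ(2/r₁ − 1/a_t)] = 36.84398 km/s.
First burn Δv₁ = |v_p − v₁| = 8.94398 km/s.
Circular speed at r₂: v₂ = √(μ/r₂) = 10.69145 km/s.
Transfer-orbit speed at r₂: v_a = √[μ(2/r₂ − 1/a_t)] = 5.410422 km/s.
Second burn Δv₂ = |v₂ − v_a| = 5.28103 km/s.
Total Δv = Δv₁ + Δv₂ = 14.23 km/s.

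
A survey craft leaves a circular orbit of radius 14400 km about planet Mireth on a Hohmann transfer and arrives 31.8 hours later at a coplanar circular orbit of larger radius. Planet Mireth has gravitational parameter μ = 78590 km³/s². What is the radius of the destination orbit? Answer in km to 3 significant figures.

r₂ = 79800 km

Transfer time t = 31.8 hours = 1.1448×10^5 s, and t = π√(a_t³/μ).
So a_t = (μ t²/π²)^(1/3) = (78590 × (1.1448×10^5)² / π²)^(1/3) = 47081 km.
Since a_t = (r₁ + r₂)/2, r₂ = 2a_t − r₁ = 2×47081 − 14400 = 79762 km.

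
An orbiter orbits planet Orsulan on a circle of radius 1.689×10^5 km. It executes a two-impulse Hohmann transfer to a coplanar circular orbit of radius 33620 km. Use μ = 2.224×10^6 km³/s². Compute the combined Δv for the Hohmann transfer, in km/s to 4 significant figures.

Δv = 3.909 km/s

The Hohmann ellipse has a_t = (r₁ + r₂)/2 = 1.0126×10^5 km.
Circular speed at r₁: v₁ = √(μ/r₁) = √(2.224×10^6/1.689×10^5) = 3.629 km/s.
Transfer-orbit speed at r₁ (vis-viva equation): v_a = √[μ(2/r₁ − 1/a_t)] = 2.091 km/s.
First burn Δv₁ = |v_a − v₁| = 1.538 km/s.
Circular speed at r₂: v₂ = √(μ/r₂) = 8.1333 km/s.
Transfer-orbit speed at r₂: v_p = √[μ(2/r₂ − 1/a_t)] = 10.504 km/s.
Second burn Δv₂ = |v₂ − v_p| = 2.371 km/s.
Δv = Δv₁ + Δv₂ = 1.538 + 2.371 = 3.909 km/s.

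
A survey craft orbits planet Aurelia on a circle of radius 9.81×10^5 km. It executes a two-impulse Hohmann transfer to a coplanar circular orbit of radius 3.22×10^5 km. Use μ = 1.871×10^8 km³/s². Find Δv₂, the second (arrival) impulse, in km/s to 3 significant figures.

Δv₂ = 5.47 km/s

The Hohmann ellipse has a_t = (r₁ + r₂)/2 = 6.515×10^5 km.
Circular speed at r = 3.220×10^5 km: v_c = √(μ/r) = 24.105 km/s.
Vis-viva on the transfer ellipse at r = 3.220×10^5 km gives v_t = √[μ(2/r − 1/a_t)] = 29.579 km/s.
Δv₂ = |v_t − v_c| = |29.579 − 24.105| = 5.474 km/s.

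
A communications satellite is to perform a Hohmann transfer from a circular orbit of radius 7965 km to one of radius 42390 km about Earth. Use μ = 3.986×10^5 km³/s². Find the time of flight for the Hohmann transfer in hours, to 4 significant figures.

t = 5.522 hours

The Hohmann ellipse has a_t = (r₁ + r₂)/2 = 25177.5 km.
Half the transfer-orbit period gives t = π√(a_t³/μ) = 19880 s.
Converting: 19880 s ÷ 3600 s/hour = 5.522 hours.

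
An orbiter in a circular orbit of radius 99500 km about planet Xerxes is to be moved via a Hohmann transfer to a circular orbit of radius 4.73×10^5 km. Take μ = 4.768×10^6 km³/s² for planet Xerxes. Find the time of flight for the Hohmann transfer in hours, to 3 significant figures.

Transfer-ellipse semi-major axis a_t = (r₁ + r₂)/2 = (99500 + 4.730×10^5)/2 = 2.8625×10^5 km.
Transfer time t = π√(a_t³/μ) = π√((2.8625×10^5)³ / 4.768×10^6) = 2.203×10^5 s.
Converting: 2.203×10^5 s ÷ 3600 s/hour = 61.2 hours.

t = 61.2 hours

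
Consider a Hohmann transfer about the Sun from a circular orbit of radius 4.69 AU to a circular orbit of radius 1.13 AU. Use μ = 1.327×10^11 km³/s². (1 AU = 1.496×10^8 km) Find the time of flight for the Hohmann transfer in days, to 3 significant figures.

t = 907 days

In km: r₁ = 4.69 × 1.496×10^8 = 7.01624×10^8 km; r₂ = 1.13 × 1.496×10^8 = 1.69048×10^8 km.
Semi-major axis of the transfer orbit: a_t = (7.01624×10^8 + 1.69048×10^8)/2 = 4.35336×10^8 km.
Transfer time t = π√(a_t³/μ) = π√((4.35336×10^8)³ / 1.327×10^11) = 7.833×10^7 s.
Converting: 7.833×10^7 s ÷ 86400 s/day = 907 days.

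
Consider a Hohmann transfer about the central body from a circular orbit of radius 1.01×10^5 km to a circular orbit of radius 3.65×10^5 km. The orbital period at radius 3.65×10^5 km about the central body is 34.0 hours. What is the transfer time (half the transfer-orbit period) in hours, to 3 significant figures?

From Kepler's third law T² = 4π²r³/μ at r = 3.65×10^5 km, T = 34.0 hours = 34.0 × 3600 s = 1.224×10^5 s: μ = 4π²r³/T² = 1.28137×10^8 km³/s².
The Hohmann ellipse has a_t = (r₁ + r₂)/2 = 2.330×10^5 km.
By Kepler's third law the transfer-orbit period is T = 2π√(a_t³/μ), so t = T/2 = 31210 s.
Converting: 31210 s ÷ 3600 s/hour = 8.67 hours.

t = 8.67 hours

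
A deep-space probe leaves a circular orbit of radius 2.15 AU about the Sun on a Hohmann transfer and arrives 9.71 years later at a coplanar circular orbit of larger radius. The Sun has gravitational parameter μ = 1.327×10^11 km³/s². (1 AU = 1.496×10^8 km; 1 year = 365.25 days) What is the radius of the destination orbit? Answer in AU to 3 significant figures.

r₂ = 12.3 AU

In km: r₁ = 2.15 × 1.496×10^8 = 3.2164×10^8 km.
Transfer time t = 9.71 years × 365.25 × 86400 s = 3.06424296×10^8 s, and t = π√(a_t³/μ).
So a_t = (μ t²/π²)^(1/3) = (1.327×10^11 × (3.06424296×10^8)² / π²)^(1/3) = 1.0808×10^9 km.
Since a_t = (r₁ + r₂)/2, r₂ = 2a_t − r₁ = 2×1.0808×10^9 − 3.2164×10^8 = 1.83996×10^9 km.
In AU: r₂ = 1.83996×10^9 / 1.496×10^8 = 12.3 AU.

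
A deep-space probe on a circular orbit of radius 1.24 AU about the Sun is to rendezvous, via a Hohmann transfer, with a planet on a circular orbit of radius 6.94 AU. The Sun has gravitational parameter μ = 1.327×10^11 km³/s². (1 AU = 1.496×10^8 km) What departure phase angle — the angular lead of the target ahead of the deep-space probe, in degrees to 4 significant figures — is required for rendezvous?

φ = 98.56°

In km: r₁ = 1.24 × 1.496×10^8 = 1.85504×10^8 km; r₂ = 6.94 × 1.496×10^8 = 1.038224×10^9 km.
Transfer-ellipse semi-major axis a_t = (r₁ + r₂)/2 = (1.85504×10^8 + 1.038224×10^9)/2 = 6.11864×10^8 km.
The half-period of the transfer ellipse is t = π√(a_t³/μ) = 1.305259×10^8 s.
Target angular speed ω₂ = √(μ/r₂³) = 1.088927×10^-8 rad/s.
Angle swept by the target during transfer: ω₂·t = 1.42133 rad = 81.44°.
Arrival is 180° from departure on the ellipse, so φ = 180° − 81.44° = 98.56°.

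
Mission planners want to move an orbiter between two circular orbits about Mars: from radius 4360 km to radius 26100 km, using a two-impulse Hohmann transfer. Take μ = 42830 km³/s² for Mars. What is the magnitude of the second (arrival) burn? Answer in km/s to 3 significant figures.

Semi-major axis of the transfer orbit: a_t = (4360 + 26100)/2 = 15230 km.
Circular speed at r = 26100 km: v_c = √(μ/r) = 1.281 km/s.
Vis-viva on the transfer ellipse at r = 26100 km gives v_t = √[μ(2/r − 1/a_t)] = 0.6854 km/s.
Δv₂ = |v_t − v_c| = |0.6854 − 1.281| = 0.5956 km/s.

Δv₂ = 0.596 km/s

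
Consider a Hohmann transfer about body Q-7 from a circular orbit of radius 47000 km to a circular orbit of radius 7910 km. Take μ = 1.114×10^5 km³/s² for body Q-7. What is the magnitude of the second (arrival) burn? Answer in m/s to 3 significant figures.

Δv₂ = 1160 m/s

Transfer-ellipse semi-major axis a_t = (r₁ + r₂)/2 = (47000 + 7910)/2 = 27455 km.
Circular speed at r = 7910 km: v_c = √(μ/r) = 3.753 km/s.
Vis-viva on the transfer ellipse at r = 7910 km gives v_t = √[μ(2/r − 1/a_t)] = 4.910 km/s.
Δv₂ = |v_t − v_c| = |4.910 − 3.753| = 1.157 km/s.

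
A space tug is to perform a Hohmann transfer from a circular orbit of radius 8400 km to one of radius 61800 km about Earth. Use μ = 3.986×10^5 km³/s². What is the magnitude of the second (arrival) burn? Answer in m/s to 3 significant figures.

The Hohmann ellipse has a_t = (r₁ + r₂)/2 = 35100 km.
On the circular orbit at r = 61800 km, v_c = √(μ/r) = 2.5397 km/s.
Transfer-orbit speed at the same r (vis-viva, a = a_t): v_t = √[μ(2/r − 1/a_t)] = 1.2424 km/s.
Δv₂ = |v_t − v_c| = |1.2424 − 2.5397| = 1.297 km/s.

Δv₂ = 1300 m/s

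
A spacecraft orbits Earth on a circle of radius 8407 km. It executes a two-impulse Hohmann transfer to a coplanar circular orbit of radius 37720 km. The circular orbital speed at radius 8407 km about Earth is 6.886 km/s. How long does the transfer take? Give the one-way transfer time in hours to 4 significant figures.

t = 4.841 hours

From the circular-orbit relation v² = μ/r at r = 8407 km: μ = v²r = (6.886)² × 8407 = 3.98635×10^5 km³/s².
The Hohmann ellipse has a_t = (r₁ + r₂)/2 = 23063.5 km.
Transfer time t = π√(a_t³/μ) = π√((23063.5)³ / 3.98635×10^5) = 17428 s.
Converting: 17428 s ÷ 3600 s/hour = 4.841 hours.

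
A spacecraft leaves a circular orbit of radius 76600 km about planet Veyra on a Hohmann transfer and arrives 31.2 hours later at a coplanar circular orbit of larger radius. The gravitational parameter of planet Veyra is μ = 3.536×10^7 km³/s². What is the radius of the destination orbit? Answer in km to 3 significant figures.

r₂ = 6.36×10^5 km

Transfer time t = 31.2 hours = 1.1232×10^5 s, and t = π√(a_t³/μ).
So a_t = (μ t²/π²)^(1/3) = (3.536×10^7 × (1.1232×10^5)² / π²)^(1/3) = 3.5621×10^5 km.
Since a_t = (r₁ + r₂)/2, r₂ = 2a_t − r₁ = 2×3.5621×10^5 − 76600 = 6.3582×10^5 km.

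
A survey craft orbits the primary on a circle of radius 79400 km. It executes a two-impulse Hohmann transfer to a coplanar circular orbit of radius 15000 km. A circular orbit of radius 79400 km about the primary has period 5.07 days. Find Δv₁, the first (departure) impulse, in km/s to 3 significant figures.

Δv₁ = 0.497 km/s

From Kepler's third law T² = 4π²r³/μ at r = 79400 km, T = 5.07 days = 5.07 × 86400 s = 4.38048×10^5 s: μ = 4π²r³/T² = 1.02986×10^5 km³/s².
Transfer-ellipse semi-major axis a_t = (r₁ + r₂)/2 = (79400 + 15000)/2 = 47200 km.
Circular speed at r = 79400 km: v_c = √(μ/r) = 1.1389 km/s.
Vis-viva on the transfer ellipse at r = 79400 km gives v_t = √[μ(2/r − 1/a_t)] = 0.64203 km/s.
Δv₁ = |v_t − v_c| = |0.64203 − 1.1389| = 0.4969 km/s.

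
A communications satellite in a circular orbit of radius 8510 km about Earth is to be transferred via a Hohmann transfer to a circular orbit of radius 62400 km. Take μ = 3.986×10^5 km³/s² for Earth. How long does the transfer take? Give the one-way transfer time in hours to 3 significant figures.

t = 9.23 hours

The Hohmann ellipse has a_t = (r₁ + r₂)/2 = 35455 km.
Half the transfer-orbit period gives t = π√(a_t³/μ) = 33220 s.
Converting: 33220 s ÷ 3600 s/hour = 9.23 hours.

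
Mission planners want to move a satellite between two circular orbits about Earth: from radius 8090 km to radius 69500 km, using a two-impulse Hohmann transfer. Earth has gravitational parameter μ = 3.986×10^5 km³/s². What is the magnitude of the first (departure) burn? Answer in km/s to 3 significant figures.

Δv₁ = 2.38 km/s

Transfer-ellipse semi-major axis a_t = (r₁ + r₂)/2 = (8090 + 69500)/2 = 38795 km.
Circular speed at r = 8090 km: v_c = √(μ/r) = 7.019 km/s.
Transfer-orbit speed at the same r (vis-viva, a = a_t): v_t = √[μ(2/r − 1/a_t)] = 9.395 km/s.
Δv₁ = |v_t − v_c| = |9.395 − 7.019| = 2.376 km/s.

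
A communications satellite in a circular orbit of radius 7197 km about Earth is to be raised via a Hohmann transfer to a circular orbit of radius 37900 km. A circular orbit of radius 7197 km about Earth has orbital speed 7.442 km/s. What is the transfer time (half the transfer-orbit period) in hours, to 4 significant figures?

From the circular-orbit relation v² = μ/r at r = 7197 km: μ = v²r = (7.442)² × 7197 = 3.98594×10^5 km³/s².
Semi-major axis of the transfer orbit: a_t = (7197 + 37900)/2 = 22548.5 km.
By Kepler's third law the transfer-orbit period is T = 2π√(a_t³/μ), so t = T/2 = 16848 s.
Converting: 16848 s ÷ 3600 s/hour = 4.680 hours.

t = 4.680 hours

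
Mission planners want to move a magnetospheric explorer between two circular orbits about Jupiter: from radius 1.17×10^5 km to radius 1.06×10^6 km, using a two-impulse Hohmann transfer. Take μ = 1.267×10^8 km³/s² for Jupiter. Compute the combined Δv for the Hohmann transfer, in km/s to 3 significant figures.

Δv = 17.3 km/s

Transfer-ellipse semi-major axis a_t = (r₁ + r₂)/2 = (1.170×10^5 + 1.060×10^6)/2 = 5.885×10^5 km.
Circular speed at r₁: v₁ = √(μ/r₁) = √(1.267×10^8/1.170×10^5) = 32.908 km/s.
Transfer-orbit speed at r₁ (vis-viva): v_p = √[μ(2/r₁ − 1/a_t)] = 44.165 km/s.
First burn Δv₁ = |v_p − v₁| = 11.26 km/s.
At r₂, v₂ = √(μ/r₂) = 10.933 km/s.
Transfer-orbit speed at r₂: v_a = √[μ(2/r₂ − 1/a_t)] = 4.8748 km/s.
Second burn Δv₂ = |v₂ − v_a| = 6.058 km/s.
Total Δv = Δv₁ + Δv₂ = 17.32 km/s.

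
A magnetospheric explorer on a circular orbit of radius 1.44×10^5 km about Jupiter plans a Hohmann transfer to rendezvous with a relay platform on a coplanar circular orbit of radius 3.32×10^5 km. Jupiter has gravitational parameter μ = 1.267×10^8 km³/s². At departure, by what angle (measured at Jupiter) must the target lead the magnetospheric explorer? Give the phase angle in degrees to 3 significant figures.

Transfer-ellipse semi-major axis a_t = (r₁ + r₂)/2 = (1.440×10^5 + 3.320×10^5)/2 = 2.380×10^5 km.
The half-period of the transfer ellipse is t = π√(a_t³/μ) = 32410 s.
Target angular speed ω₂ = √(μ/r₂³) = 5.884×10^-5 rad/s.
Angle swept by the target during transfer: ω₂·t = 1.907 rad = 109.3°.
Arrival is 180° from departure on the ellipse, so φ = 180° − 109.3° = 70.7°.

φ = 70.7°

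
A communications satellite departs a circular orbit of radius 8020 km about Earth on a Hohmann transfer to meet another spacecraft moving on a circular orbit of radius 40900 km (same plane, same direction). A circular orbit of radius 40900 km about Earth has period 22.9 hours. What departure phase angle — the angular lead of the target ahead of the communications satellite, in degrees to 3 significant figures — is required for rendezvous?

From Kepler's third law T² = 4π²r³/μ at r = 40900 km, T = 22.9 hours = 22.9 × 3600 s = 82440 s: μ = 4π²r³/T² = 3.97424×10^5 km³/s².
The Hohmann ellipse has a_t = (r₁ + r₂)/2 = 24460 km.
Transfer time t = π√(a_t³/μ) = 19063.7 s.
The target's mean motion on its circular orbit is ω₂ = √(μ/r₂³) = 7.62153×10^-5 rad/s.
Angle swept by the target during transfer: ω₂·t = 1.45295 rad = 83.248°.
The communications satellite traverses 180° on the transfer ellipse, so the target must lead by 180° − 83.248° = 96.8°.

φ = 96.8°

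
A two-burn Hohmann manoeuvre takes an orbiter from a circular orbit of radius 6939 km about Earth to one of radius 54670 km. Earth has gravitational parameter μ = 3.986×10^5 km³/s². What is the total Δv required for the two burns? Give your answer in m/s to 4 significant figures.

The Hohmann ellipse has a_t = (r₁ + r₂)/2 = 30804.5 km.
At r₁ the circular-orbit speed is v₁ = √(μ/r₁) = 7.579145 km/s.
Transfer-orbit speed at r₁ (v² = μ(2/r − 1/a)): v_p = √[μ(2/r₁ − 1/a_t)] = 10.09689 km/s.
First burn Δv₁ = |v_p − v₁| = 2.5177 km/s.
Circular speed at r₂: v₂ = √(μ/r₂) = 2.70019 km/s.
Transfer-orbit speed at r₂: v_a = √[μ(2/r₂ − 1/a_t)] = 1.28155 km/s.
Second burn Δv₂ = |v₂ − v_a| = 1.4186 km/s.
Total Δv = Δv₁ + Δv₂ = 3.936 km/s.

Δv = 3936 m/s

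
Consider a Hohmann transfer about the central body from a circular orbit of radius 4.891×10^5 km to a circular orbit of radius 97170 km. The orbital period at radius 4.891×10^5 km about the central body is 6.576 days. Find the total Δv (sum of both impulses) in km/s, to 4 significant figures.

From Kepler's third law T² = 4π²r³/μ at r = 4.891×10^5 km, T = 6.576 days = 6.576 × 86400 s = 5.681664×10^5 s: μ = 4π²r³/T² = 1.43087×10^7 km³/s².
Semi-major axis of the transfer orbit: a_t = (4.891×10^5 + 97170)/2 = 2.93135×10^5 km.
Circular speed at r₁: v₁ = √(μ/r₁) = √(1.43087×10^7/4.891×10^5) = 5.409 km/s.
On the transfer ellipse at r₁, v² = μ(2/r − 1/a) gives v_a = √[μ(2/r₁ − 1/a_t)] = 3.114 km/s.
First burn Δv₁ = |v_a − v₁| = 2.295 km/s.
Circular speed at r₂: v₂ = √(μ/r₂) = 12.13 km/s.
Transfer-orbit speed at r₂: v_p = √[μ(2/r₂ − 1/a_t)] = 15.67 km/s.
Second burn Δv₂ = |v₂ − v_p| = 3.540 km/s.
Total Δv = Δv₁ + Δv₂ = 5.835 km/s.

Δv = 5.835 km/s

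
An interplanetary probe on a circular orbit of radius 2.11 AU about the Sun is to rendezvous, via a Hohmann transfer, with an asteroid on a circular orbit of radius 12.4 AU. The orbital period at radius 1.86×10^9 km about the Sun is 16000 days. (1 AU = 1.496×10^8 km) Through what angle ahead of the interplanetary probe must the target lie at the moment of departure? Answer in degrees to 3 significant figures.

From Kepler's third law T² = 4π²r³/μ at r = 1.86×10^9 km, T = 16000 days = 16000 × 86400 s = 1.3824×10^9 s: μ = 4π²r³/T² = 1.32932×10^11 km³/s².
In km: r₁ = 2.11 × 1.496×10^8 = 3.15656×10^8 km; r₂ = 12.4 × 1.496×10^8 = 1.85504×10^9 km.
Transfer-ellipse semi-major axis a_t = (r₁ + r₂)/2 = (3.15656×10^8 + 1.85504×10^9)/2 = 1.085348×10^9 km.
Transfer time t = π√(a_t³/μ) = 3.081×10^8 s.
Target angular speed ω₂ = √(μ/r₂³) = 4.563×10^-9 rad/s.
Angle swept by the target during transfer: ω₂·t = 1.406 rad = 80.56°.
Arrival is 180° from departure on the ellipse, so φ = 180° − 80.56° = 99.4°.

φ = 99.4°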